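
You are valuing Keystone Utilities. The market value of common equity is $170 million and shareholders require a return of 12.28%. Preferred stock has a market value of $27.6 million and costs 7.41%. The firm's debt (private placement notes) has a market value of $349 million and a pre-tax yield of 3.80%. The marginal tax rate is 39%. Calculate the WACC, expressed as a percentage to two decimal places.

5.67%

Total capital V = 170 + 27.6 + 349 = 546.6.
Equity: weight = 170/546.6 = 0.3110; cost = 12.28%.
Preferred: weight = 27.6/546.6 = 0.0505; cost = 7.41%.
Private placement notes: weight = 349/546.6 = 0.6385; after-tax cost = 3.8% × (1 − 39%) = 2.3180%.
WACC = 0.3110 × 12.2800% + 0.0505 × 7.4100% + 0.6385 × 2.3180% = 5.6734%.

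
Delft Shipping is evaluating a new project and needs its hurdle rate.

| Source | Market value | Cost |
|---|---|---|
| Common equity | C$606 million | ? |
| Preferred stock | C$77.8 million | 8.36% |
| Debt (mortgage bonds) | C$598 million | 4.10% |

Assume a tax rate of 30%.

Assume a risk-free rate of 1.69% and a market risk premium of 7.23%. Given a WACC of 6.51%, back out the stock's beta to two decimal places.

Total capital V = 606 + 77.8 + 598 = 1281.8.
Equity weight = 606/1281.8 = 0.4728.
Preferred weight = 77.8/1281.8 = 0.0607.
Mortgage bonds weight = 598/1281.8 = 0.4665.
Debt contribution = 0.4665 × 4.1% × (1 − 30%) = 1.3389%.
Preferred contribution = 0.0607 × 8.36% = 0.5074%.
Required equity contribution = 6.51% − 1.8464% = 4.6636%  ⇒  Re = 9.8644%.
CAPM: 9.8644% = 1.69% + β × 7.23%  ⇒  β = 1.1306.

1.13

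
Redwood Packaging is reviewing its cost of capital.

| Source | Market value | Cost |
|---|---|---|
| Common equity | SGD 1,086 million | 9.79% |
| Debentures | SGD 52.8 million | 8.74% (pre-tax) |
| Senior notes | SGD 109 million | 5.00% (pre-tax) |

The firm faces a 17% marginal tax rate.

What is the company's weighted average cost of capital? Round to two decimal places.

9.19%

Total capital V = 1086 + 52.8 + 109 = 1247.8.
Equity: weight = 1086/1247.8 = 0.8703; cost = 9.79%.
Debentures: weight = 52.8/1247.8 = 0.0423; after-tax cost = 8.74% × (1 − 17%) = 7.2542%.
Senior notes: weight = 109/1247.8 = 0.0874; after-tax cost = 5% × (1 − 17%) = 4.1500%.
WACC = 0.8703 × 9.7900% + 0.0423 × 7.2542% + 0.0874 × 4.1500% = 9.1900%.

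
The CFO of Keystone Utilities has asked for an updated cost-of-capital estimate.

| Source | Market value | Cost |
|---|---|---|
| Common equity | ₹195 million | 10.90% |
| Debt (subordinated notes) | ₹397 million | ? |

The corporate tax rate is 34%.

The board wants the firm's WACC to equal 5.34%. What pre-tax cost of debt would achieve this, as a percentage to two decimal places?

Total capital V = 195 + 397 = 592.
Equity weight = 195/592 = 0.3294.
Subordinated notes weight = 397/592 = 0.6706.
Equity contribution = 0.3294 × 10.9% = 3.5904%.
Remaining for debt = 5.34% − 3.5904% = 1.7496%.
Rd × (1 − 34%) × 0.6706 = 1.7496%  ⇒  Rd = 3.9531%.

3.95%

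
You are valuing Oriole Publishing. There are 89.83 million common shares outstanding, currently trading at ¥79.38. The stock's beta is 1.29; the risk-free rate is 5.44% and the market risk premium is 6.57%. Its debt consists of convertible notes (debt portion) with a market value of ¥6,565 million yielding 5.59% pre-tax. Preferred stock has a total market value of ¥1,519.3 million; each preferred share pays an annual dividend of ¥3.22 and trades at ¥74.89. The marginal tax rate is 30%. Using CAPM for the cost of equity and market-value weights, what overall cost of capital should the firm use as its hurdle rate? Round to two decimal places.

Cost of equity via CAPM: Re = 5.44% + 1.29 × 6.57% = 13.9153%.
Cost of preferred: Rp = 3.22 / 74.89 = 4.2996%.
Market value of equity E = 79.38 × 89.83m = 7130.7054m.
Total capital V = 7130.7054 + 1519.3 + 6565 = 15215.0054.
Equity: weight = 7130.7054/15215.0054 = 0.4687; cost = 13.9153%.
Preferred: weight = 1519.3/15215.0054 = 0.0999; cost = 4.2996%.
Convertible notes (debt portion): weight = 6565/15215.0054 = 0.4315; after-tax cost = 5.59% × (1 − 30%) = 3.9130%.
WACC = 0.4687 × 13.9153% + 0.0999 × 4.2996% + 0.4315 × 3.9130% = 8.6393%.

8.64%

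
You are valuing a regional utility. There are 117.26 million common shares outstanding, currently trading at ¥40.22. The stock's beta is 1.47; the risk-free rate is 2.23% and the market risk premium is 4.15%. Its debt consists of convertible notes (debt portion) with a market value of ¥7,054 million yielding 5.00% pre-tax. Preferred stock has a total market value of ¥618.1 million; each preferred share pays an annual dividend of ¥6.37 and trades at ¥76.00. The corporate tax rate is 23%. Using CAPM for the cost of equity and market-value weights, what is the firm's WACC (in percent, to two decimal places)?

Cost of equity via CAPM: Re = 2.23% + 1.47 × 4.15% = 8.3305%.
Cost of preferred: Rp = 6.37 / 76.0 = 8.3816%.
Market value of equity E = 40.22 × 117.26m = 4716.1972m.
Total capital V = 4716.1972 + 618.1 + 7054 = 12388.2972.
Equity: weight = 4716.1972/12388.2972 = 0.3807; cost = 8.3305%.
Preferred: weight = 618.1/12388.2972 = 0.0499; cost = 8.3816%.
Convertible notes (debt portion): weight = 7054/12388.2972 = 0.5694; after-tax cost = 5% × (1 − 23%) = 3.8500%.
WACC = 0.3807 × 8.3305% + 0.0499 × 8.3816% + 0.5694 × 3.8500% = 5.7818%.

5.78%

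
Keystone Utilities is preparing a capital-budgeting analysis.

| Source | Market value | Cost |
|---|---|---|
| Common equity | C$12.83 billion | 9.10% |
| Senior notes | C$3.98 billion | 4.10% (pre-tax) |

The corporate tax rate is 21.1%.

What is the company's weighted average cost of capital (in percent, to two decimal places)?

7.71%

Total capital V = 12.83 + 3.98 = 16.81.
Equity: weight = 12.83/16.81 = 0.7632; cost = 9.1%.
Senior notes: weight = 3.98/16.81 = 0.2368; after-tax cost = 4.1% × (1 − 21.1%) = 3.2349%.
WACC = 0.7632 × 9.1000% + 0.2368 × 3.2349% = 7.7114%.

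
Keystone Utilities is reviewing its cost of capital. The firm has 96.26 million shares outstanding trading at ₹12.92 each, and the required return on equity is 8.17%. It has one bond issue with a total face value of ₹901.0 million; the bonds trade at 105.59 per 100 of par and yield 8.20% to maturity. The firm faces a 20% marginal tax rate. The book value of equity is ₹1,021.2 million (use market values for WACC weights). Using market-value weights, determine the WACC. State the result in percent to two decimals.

7.47%

Market value of equity E = 12.92 × 96.26m = 1243.6792m. Market value of debt D = 901m × 105.59/100 = 951.3659m.
Total capital V = 1243.6792 + 951.3659 = 2195.0451.
Equity: weight = 1243.6792/2195.0451 = 0.5666; cost = 8.17%.
Bonds outstanding: weight = 951.3659/2195.0451 = 0.4334; after-tax cost = 8.2% × (1 − 20%) = 6.5600%.
WACC = 0.5666 × 8.1700% + 0.4334 × 6.5600% = 7.4722%.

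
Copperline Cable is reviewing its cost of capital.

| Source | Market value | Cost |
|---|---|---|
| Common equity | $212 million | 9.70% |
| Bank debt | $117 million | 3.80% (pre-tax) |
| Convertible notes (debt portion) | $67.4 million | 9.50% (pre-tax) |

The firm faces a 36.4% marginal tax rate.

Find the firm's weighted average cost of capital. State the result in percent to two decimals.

Total capital V = 212 + 117 + 67.4 = 396.4.
Equity: weight = 212/396.4 = 0.5348; cost = 9.7%.
Bank debt: weight = 117/396.4 = 0.2952; after-tax cost = 3.8% × (1 − 36.4%) = 2.4168%.
Convertible notes (debt portion): weight = 67.4/396.4 = 0.1700; after-tax cost = 9.5% × (1 − 36.4%) = 6.0420%.
WACC = 0.5348 × 9.7000% + 0.2952 × 2.4168% + 0.1700 × 6.0420% = 6.9283%.

6.93%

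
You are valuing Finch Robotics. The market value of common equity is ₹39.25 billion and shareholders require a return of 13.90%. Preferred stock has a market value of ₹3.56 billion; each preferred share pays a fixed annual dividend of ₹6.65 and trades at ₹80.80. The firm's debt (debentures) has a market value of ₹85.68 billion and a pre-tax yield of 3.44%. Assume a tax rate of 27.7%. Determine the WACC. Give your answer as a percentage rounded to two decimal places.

Cost of preferred: Rp = 6.65 / 80.8 = 8.2302%.
Total capital V = 39.25 + 3.56 + 85.68 = 128.49.
Equity: weight = 39.25/128.49 = 0.3055; cost = 13.9%.
Preferred: weight = 3.56/128.49 = 0.0277; cost = 8.2302%.
Debentures: weight = 85.68/128.49 = 0.6668; after-tax cost = 3.44% × (1 − 27.7%) = 2.4871%.
WACC = 0.3055 × 13.9000% + 0.0277 × 8.2302% + 0.6668 × 2.4871% = 6.1325%.

6.13%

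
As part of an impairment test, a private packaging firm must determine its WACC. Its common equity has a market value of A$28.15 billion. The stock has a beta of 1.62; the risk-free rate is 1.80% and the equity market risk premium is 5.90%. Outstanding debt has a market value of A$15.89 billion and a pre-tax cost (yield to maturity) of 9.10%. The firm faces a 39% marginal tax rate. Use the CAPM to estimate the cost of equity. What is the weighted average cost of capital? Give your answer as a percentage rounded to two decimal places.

9.26%

Cost of equity via CAPM: Re = 1.8% + 1.62 × 5.9% = 11.3580%.
Total capital V = 28.15 + 15.89 = 44.04.
Equity: weight = 28.15/44.04 = 0.6392; cost = 11.358%.
Debt: weight = 15.89/44.04 = 0.3608; after-tax cost = 9.1% × (1 − 39%) = 5.5510%.
WACC = 0.6392 × 11.3580% + 0.3608 × 5.5510% = 9.2628%.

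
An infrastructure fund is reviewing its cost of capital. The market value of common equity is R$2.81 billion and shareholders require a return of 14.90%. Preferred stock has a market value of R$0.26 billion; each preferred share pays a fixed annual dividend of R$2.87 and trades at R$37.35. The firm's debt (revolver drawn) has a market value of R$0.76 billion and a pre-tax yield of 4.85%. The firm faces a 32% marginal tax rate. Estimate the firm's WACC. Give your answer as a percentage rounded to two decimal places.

Cost of preferred: Rp = 2.87 / 37.35 = 7.6841%.
Total capital V = 2.81 + 0.26 + 0.76 = 3.83.
Equity: weight = 2.81/3.83 = 0.7337; cost = 14.9%.
Preferred: weight = 0.26/3.83 = 0.0679; cost = 7.6841%.
Revolver drawn: weight = 0.76/3.83 = 0.1984; after-tax cost = 4.85% × (1 − 32%) = 3.2980%.
WACC = 0.7337 × 14.9000% + 0.0679 × 7.6841% + 0.1984 × 3.2980% = 12.1079%.

12.11%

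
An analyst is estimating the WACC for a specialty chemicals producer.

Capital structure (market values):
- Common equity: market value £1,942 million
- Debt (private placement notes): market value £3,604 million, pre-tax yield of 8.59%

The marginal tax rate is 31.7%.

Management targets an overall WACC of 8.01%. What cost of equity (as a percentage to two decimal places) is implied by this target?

11.99%

Total capital V = 1942 + 3604 = 5546.
Equity weight = 1942/5546 = 0.3502.
Private placement notes weight = 3604/5546 = 0.6498.
Debt contribution = 0.6498 × 8.59% × (1 − 31.7%) = 3.8126%.
Required equity contribution = 8.01% − 3.8126% = 4.1974%.
Re = 4.1974% / 0.3502 = 11.9871%.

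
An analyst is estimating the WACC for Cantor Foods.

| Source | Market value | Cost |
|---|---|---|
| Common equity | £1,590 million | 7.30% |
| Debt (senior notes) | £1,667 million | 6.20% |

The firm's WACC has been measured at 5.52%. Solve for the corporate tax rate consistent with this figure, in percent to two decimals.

Total capital V = 1590 + 1667 = 3257.
Equity weight = 1590/3257 = 0.4882.
Senior notes weight = 1667/3257 = 0.5118.
Equity contribution = 0.4882 × 7.3% = 3.5637%.
Debt contribution must be 5.52% − 3.5637% = 1.9563%.
0.5118 × 6.2% × (1 − T) = 1.9563%  ⇒  (1 − T) = 0.6165.
T = 38.3513%.

38.35%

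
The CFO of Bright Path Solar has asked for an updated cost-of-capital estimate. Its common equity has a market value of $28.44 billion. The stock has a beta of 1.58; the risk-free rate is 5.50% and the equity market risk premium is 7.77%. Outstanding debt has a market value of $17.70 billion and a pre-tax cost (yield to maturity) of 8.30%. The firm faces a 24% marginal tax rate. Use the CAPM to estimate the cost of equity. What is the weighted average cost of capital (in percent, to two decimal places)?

13.38%

Cost of equity via CAPM: Re = 5.5% + 1.58 × 7.77% = 17.7766%.
Total capital V = 28.44 + 17.7 = 46.14.
Equity: weight = 28.44/46.14 = 0.6164; cost = 17.7766%.
Debt: weight = 17.7/46.14 = 0.3836; after-tax cost = 8.3% × (1 − 24%) = 6.3080%.
WACC = 0.6164 × 17.7766% + 0.3836 × 6.3080% = 13.3771%.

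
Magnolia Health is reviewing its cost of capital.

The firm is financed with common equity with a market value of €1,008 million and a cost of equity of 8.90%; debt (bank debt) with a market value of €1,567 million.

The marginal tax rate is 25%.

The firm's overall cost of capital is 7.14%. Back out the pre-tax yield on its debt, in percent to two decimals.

Total capital V = 1008 + 1567 = 2575.
Equity weight = 1008/2575 = 0.3915.
Bank debt weight = 1567/2575 = 0.6085.
Equity contribution = 0.3915 × 8.9% = 3.4840%.
Remaining for debt = 7.14% − 3.4840% = 3.6560%.
Rd × (1 − 25%) × 0.6085 = 3.6560%  ⇒  Rd = 8.0105%.

8.01%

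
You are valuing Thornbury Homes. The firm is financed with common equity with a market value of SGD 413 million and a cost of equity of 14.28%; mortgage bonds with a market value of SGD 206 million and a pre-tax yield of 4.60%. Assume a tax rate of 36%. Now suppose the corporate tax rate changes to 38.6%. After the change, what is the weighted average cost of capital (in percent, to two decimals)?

10.47%

After the change:
Total capital V = 413 + 206 = 619.
Equity: weight = 413/619 = 0.6672; cost = 14.28%.
Mortgage bonds: weight = 206/619 = 0.3328; after-tax cost = 4.6% × (1 − 38.6%) = 2.8244%.
WACC = 0.6672 × 14.2800% + 0.3328 × 2.8244% = 10.4676%.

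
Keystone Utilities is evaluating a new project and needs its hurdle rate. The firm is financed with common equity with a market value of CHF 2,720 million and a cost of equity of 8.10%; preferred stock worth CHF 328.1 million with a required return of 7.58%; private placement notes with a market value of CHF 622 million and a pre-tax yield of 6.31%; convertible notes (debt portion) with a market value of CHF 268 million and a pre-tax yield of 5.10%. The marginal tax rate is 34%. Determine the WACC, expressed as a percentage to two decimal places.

Total capital V = 2720 + 328.1 + 622 + 268 = 3938.1.
Equity: weight = 2720/3938.1 = 0.6907; cost = 8.1%.
Preferred: weight = 328.1/3938.1 = 0.0833; cost = 7.58%.
Private placement notes: weight = 622/3938.1 = 0.1579; after-tax cost = 6.31% × (1 − 34%) = 4.1646%.
Convertible notes (debt portion): weight = 268/3938.1 = 0.0681; after-tax cost = 5.1% × (1 − 34%) = 3.3660%.
WACC = 0.6907 × 8.1000% + 0.0833 × 7.5800% + 0.1579 × 4.1646% + 0.0681 × 3.3660% = 7.1129%.

7.11%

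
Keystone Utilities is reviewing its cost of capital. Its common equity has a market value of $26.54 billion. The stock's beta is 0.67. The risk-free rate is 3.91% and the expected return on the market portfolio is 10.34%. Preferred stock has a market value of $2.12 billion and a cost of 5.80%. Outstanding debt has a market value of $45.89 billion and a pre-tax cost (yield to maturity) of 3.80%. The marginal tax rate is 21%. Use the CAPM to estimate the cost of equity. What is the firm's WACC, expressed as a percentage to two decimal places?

4.94%

Market risk premium = 10.34% − 3.91% = 6.43%.
Cost of equity via CAPM: Re = 3.91% + 0.67 × 6.43% = 8.2181%.
Total capital V = 26.54 + 2.12 + 45.89 = 74.55.
Equity: weight = 26.54/74.55 = 0.3560; cost = 8.2181%.
Preferred: weight = 2.12/74.55 = 0.0284; cost = 5.8%.
Debt: weight = 45.89/74.55 = 0.6156; after-tax cost = 3.8% × (1 − 21%) = 3.0020%.
WACC = 0.3560 × 8.2181% + 0.0284 × 5.8000% + 0.6156 × 3.0020% = 4.9385%.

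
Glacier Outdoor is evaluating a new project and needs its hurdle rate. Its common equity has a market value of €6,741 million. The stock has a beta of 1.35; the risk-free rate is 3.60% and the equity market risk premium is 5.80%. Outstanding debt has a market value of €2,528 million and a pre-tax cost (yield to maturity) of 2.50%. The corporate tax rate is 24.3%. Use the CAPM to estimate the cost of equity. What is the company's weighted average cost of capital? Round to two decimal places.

8.83%

Cost of equity via CAPM: Re = 3.6% + 1.35 × 5.8% = 11.4300%.
Total capital V = 6741 + 2528 = 9269.
Equity: weight = 6741/9269 = 0.7273; cost = 11.43%.
Debt: weight = 2528/9269 = 0.2727; after-tax cost = 2.5% × (1 − 24.3%) = 1.8925%.
WACC = 0.7273 × 11.4300% + 0.2727 × 1.8925% = 8.8288%.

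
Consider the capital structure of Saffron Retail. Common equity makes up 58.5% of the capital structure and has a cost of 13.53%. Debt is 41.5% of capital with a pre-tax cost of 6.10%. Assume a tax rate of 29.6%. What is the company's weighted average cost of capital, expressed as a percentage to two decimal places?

After-tax cost of debt = 6.1% × (1 − 29.6%) = 4.2944%.
WACC = 0.585 × 13.5300% + 0.415 × 4.2944% = 9.6972%.

9.70%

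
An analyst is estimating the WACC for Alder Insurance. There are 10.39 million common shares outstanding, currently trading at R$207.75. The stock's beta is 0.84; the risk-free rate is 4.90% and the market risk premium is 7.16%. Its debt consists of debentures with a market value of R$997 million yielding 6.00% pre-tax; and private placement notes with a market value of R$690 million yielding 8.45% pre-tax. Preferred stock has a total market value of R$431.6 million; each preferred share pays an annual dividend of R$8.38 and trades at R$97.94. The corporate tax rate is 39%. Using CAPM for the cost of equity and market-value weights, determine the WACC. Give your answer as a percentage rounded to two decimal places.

Cost of equity via CAPM: Re = 4.9% + 0.84 × 7.16% = 10.9144%.
Cost of preferred: Rp = 8.38 / 97.94 = 8.5563%.
Market value of equity E = 207.75 × 10.39m = 2158.5225m.
Total capital V = 2158.5225 + 431.6 + 997 + 690 = 4277.1225.
Equity: weight = 2158.5225/4277.1225 = 0.5047; cost = 10.9144%.
Preferred: weight = 431.6/4277.1225 = 0.1009; cost = 8.5563%.
Debentures: weight = 997/4277.1225 = 0.2331; after-tax cost = 6% × (1 − 39%) = 3.6600%.
Private placement notes: weight = 690/4277.1225 = 0.1613; after-tax cost = 8.45% × (1 − 39%) = 5.1545%.
WACC = 0.5047 × 10.9144% + 0.1009 × 8.5563% + 0.2331 × 3.6600% + 0.1613 × 5.1545% = 8.0562%.

8.06%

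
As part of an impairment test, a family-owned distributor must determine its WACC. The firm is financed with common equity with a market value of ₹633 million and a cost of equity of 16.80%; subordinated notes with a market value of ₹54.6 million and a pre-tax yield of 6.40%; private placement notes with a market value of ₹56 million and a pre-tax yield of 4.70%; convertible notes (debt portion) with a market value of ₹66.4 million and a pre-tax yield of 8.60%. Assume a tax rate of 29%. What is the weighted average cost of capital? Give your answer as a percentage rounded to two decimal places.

Total capital V = 633 + 54.6 + 56 + 66.4 = 810.
Equity: weight = 633/810 = 0.7815; cost = 16.8%.
Subordinated notes: weight = 54.6/810 = 0.0674; after-tax cost = 6.4% × (1 − 29%) = 4.5440%.
Private placement notes: weight = 56/810 = 0.0691; after-tax cost = 4.7% × (1 − 29%) = 3.3370%.
Convertible notes (debt portion): weight = 66.4/810 = 0.0820; after-tax cost = 8.6% × (1 − 29%) = 6.1060%.
WACC = 0.7815 × 16.8000% + 0.0674 × 4.5440% + 0.0691 × 3.3370% + 0.0820 × 6.1060% = 14.1664%.

14.17%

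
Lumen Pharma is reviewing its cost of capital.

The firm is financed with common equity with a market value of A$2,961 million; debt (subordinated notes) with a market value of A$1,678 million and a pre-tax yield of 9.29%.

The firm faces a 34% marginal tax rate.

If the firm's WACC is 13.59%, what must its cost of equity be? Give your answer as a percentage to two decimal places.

Total capital V = 2961 + 1678 = 4639.
Equity weight = 2961/4639 = 0.6383.
Subordinated notes weight = 1678/4639 = 0.3617.
Debt contribution = 0.3617 × 9.29% × (1 − 34%) = 2.2178%.
Required equity contribution = 13.59% − 2.2178% = 11.3722%.
Re = 11.3722% / 0.6383 = 17.8168%.

17.82%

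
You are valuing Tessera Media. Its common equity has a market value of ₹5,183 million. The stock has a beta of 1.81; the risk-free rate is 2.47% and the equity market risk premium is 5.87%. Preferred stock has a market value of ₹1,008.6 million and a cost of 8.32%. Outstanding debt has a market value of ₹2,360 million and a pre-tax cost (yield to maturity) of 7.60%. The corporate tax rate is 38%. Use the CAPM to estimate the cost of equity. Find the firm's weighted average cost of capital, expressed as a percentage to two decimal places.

Cost of equity via CAPM: Re = 2.47% + 1.81 × 5.87% = 13.0947%.
Total capital V = 5183 + 1008.6 + 2360 = 8551.6.
Equity: weight = 5183/8551.6 = 0.6061; cost = 13.0947%.
Preferred: weight = 1008.6/8551.6 = 0.1179; cost = 8.32%.
Debt: weight = 2360/8551.6 = 0.2760; after-tax cost = 7.6% × (1 − 38%) = 4.7120%.
WACC = 0.6061 × 13.0947% + 0.1179 × 8.3200% + 0.2760 × 4.7120% = 10.2182%.

10.22%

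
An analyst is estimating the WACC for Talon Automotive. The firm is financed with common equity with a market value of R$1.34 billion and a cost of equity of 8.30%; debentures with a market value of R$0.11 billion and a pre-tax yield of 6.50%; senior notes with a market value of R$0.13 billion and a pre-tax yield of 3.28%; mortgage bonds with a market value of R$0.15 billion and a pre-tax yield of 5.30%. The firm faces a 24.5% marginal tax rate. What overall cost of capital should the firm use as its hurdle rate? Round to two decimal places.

Total capital V = 1.34 + 0.11 + 0.13 + 0.15 = 1.73.
Equity: weight = 1.34/1.73 = 0.7746; cost = 8.3%.
Debentures: weight = 0.11/1.73 = 0.0636; after-tax cost = 6.5% × (1 − 24.5%) = 4.9075%.
Senior notes: weight = 0.13/1.73 = 0.0751; after-tax cost = 3.28% × (1 − 24.5%) = 2.4764%.
Mortgage bonds: weight = 0.15/1.73 = 0.0867; after-tax cost = 5.3% × (1 − 24.5%) = 4.0015%.
WACC = 0.7746 × 8.3000% + 0.0636 × 4.9075% + 0.0751 × 2.4764% + 0.0867 × 4.0015% = 7.2740%.

7.27%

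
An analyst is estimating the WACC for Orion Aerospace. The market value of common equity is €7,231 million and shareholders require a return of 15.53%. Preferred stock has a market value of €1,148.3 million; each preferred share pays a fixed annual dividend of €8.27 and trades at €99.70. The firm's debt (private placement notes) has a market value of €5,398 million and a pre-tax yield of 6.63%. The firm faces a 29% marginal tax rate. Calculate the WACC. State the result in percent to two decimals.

10.69%

Cost of preferred: Rp = 8.27 / 99.7 = 8.2949%.
Total capital V = 7231 + 1148.3 + 5398 = 13777.3.
Equity: weight = 7231/13777.3 = 0.5248; cost = 15.53%.
Preferred: weight = 1148.3/13777.3 = 0.0833; cost = 8.2949%.
Private placement notes: weight = 5398/13777.3 = 0.3918; after-tax cost = 6.63% × (1 − 29%) = 4.7073%.
WACC = 0.5248 × 15.5300% + 0.0833 × 8.2949% + 0.3918 × 4.7073% = 10.6866%.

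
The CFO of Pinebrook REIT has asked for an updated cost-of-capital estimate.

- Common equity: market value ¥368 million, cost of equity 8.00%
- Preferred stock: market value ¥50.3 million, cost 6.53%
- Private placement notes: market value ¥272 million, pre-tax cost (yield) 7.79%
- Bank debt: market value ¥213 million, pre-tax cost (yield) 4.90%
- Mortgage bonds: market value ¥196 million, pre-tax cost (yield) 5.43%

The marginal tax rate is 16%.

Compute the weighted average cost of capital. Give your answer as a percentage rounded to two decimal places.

Total capital V = 368 + 50.3 + 272 + 213 + 196 = 1099.3.
Equity: weight = 368/1099.3 = 0.3348; cost = 8%.
Preferred: weight = 50.3/1099.3 = 0.0458; cost = 6.53%.
Private placement notes: weight = 272/1099.3 = 0.2474; after-tax cost = 7.79% × (1 − 16%) = 6.5436%.
Bank debt: weight = 213/1099.3 = 0.1938; after-tax cost = 4.9% × (1 − 16%) = 4.1160%.
Mortgage bonds: weight = 196/1099.3 = 0.1783; after-tax cost = 5.43% × (1 − 16%) = 4.5612%.
WACC = 0.3348 × 8.0000% + 0.0458 × 6.5300% + 0.2474 × 6.5436% + 0.1938 × 4.1160% + 0.1783 × 4.5612% = 6.2067%.

6.21%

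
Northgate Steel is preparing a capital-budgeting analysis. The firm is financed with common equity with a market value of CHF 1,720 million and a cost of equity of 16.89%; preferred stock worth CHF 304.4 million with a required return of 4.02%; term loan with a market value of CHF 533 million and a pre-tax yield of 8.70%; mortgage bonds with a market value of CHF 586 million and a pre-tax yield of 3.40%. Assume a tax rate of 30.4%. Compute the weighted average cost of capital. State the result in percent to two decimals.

Total capital V = 1720 + 304.4 + 533 + 586 = 3143.4.
Equity: weight = 1720/3143.4 = 0.5472; cost = 16.89%.
Preferred: weight = 304.4/3143.4 = 0.0968; cost = 4.02%.
Term loan: weight = 533/3143.4 = 0.1696; after-tax cost = 8.7% × (1 − 30.4%) = 6.0552%.
Mortgage bonds: weight = 586/3143.4 = 0.1864; after-tax cost = 3.4% × (1 − 30.4%) = 2.3664%.
WACC = 0.5472 × 16.8900% + 0.0968 × 4.0200% + 0.1696 × 6.0552% + 0.1864 × 2.3664% = 11.0990%.

11.10%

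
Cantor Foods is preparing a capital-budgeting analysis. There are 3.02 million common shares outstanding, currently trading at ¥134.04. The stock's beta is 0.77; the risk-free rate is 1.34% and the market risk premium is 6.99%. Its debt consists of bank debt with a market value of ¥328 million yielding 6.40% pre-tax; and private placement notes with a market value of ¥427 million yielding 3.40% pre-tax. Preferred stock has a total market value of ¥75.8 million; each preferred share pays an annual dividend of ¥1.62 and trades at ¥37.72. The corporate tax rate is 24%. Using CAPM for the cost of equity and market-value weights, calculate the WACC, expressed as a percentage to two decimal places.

Cost of equity via CAPM: Re = 1.34% + 0.77 × 6.99% = 6.7223%.
Cost of preferred: Rp = 1.62 / 37.72 = 4.2948%.
Market value of equity E = 134.04 × 3.02m = 404.8008m.
Total capital V = 404.8008 + 75.8 + 328 + 427 = 1235.6008.
Equity: weight = 404.8008/1235.6008 = 0.3276; cost = 6.7223%.
Preferred: weight = 75.8/1235.6008 = 0.0613; cost = 4.2948%.
Bank debt: weight = 328/1235.6008 = 0.2655; after-tax cost = 6.4% × (1 − 24%) = 4.8640%.
Private placement notes: weight = 427/1235.6008 = 0.3456; after-tax cost = 3.4% × (1 − 24%) = 2.5840%.
WACC = 0.3276 × 6.7223% + 0.0613 × 4.2948% + 0.2655 × 4.8640% + 0.3456 × 2.5840% = 4.6500%.

4.65%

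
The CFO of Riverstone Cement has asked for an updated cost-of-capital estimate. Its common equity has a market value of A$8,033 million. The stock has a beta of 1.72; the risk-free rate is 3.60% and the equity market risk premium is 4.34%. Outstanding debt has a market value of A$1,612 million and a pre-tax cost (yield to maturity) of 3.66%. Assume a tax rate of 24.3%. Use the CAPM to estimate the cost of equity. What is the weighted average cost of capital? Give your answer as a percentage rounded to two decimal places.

Cost of equity via CAPM: Re = 3.6% + 1.72 × 4.34% = 11.0648%.
Total capital V = 8033 + 1612 = 9645.
Equity: weight = 8033/9645 = 0.8329; cost = 11.0648%.
Debt: weight = 1612/9645 = 0.1671; after-tax cost = 3.66% × (1 − 24.3%) = 2.7706%.
WACC = 0.8329 × 11.0648% + 0.1671 × 2.7706% = 9.6786%.

9.68%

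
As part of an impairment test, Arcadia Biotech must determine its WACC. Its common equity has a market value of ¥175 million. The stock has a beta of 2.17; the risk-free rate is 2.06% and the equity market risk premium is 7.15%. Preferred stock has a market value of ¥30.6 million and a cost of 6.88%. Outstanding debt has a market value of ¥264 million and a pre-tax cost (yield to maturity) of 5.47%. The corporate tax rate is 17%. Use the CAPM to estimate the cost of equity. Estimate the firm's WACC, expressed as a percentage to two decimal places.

Cost of equity via CAPM: Re = 2.06% + 2.17 × 7.15% = 17.5755%.
Total capital V = 175 + 30.6 + 264 = 469.6.
Equity: weight = 175/469.6 = 0.3727; cost = 17.5755%.
Preferred: weight = 30.6/469.6 = 0.0652; cost = 6.88%.
Debt: weight = 264/469.6 = 0.5622; after-tax cost = 5.47% × (1 − 17%) = 4.5401%.
WACC = 0.3727 × 17.5755% + 0.0652 × 6.8800% + 0.5622 × 4.5401% = 9.5503%.

9.55%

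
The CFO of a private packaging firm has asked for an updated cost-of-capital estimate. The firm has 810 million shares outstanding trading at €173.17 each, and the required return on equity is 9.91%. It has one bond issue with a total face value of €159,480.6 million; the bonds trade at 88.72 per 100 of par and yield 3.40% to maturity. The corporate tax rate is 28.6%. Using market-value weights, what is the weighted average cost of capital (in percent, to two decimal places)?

6.15%

Market value of equity E = 173.17 × 810m = 140267.7m. Market value of debt D = 159480.6m × 88.72/100 = 141491.18832m.
Total capital V = 140267.7 + 141491.18832 = 281758.88832.
Equity: weight = 140267.7/281758.88832 = 0.4978; cost = 9.91%.
Bonds outstanding: weight = 141491.18832/281758.88832 = 0.5022; after-tax cost = 3.4% × (1 − 28.6%) = 2.4276%.
WACC = 0.4978 × 9.9100% + 0.5022 × 2.4276% = 6.1526%.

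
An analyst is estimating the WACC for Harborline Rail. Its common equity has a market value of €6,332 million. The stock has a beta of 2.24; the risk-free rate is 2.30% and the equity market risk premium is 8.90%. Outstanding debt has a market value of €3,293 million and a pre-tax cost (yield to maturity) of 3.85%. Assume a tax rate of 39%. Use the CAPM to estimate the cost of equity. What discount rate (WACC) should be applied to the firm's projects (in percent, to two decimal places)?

Cost of equity via CAPM: Re = 2.3% + 2.24 × 8.9% = 22.2360%.
Total capital V = 6332 + 3293 = 9625.
Equity: weight = 6332/9625 = 0.6579; cost = 22.236%.
Debt: weight = 3293/9625 = 0.3421; after-tax cost = 3.85% × (1 − 39%) = 2.3485%.
WACC = 0.6579 × 22.2360% + 0.3421 × 2.3485% = 15.4319%.

15.43%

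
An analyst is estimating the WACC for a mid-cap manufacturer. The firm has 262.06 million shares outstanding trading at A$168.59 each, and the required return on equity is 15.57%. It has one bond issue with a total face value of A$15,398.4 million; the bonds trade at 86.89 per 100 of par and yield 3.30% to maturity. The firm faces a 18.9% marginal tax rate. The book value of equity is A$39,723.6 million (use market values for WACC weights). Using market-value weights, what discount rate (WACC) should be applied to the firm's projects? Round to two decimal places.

12.57%

Market value of equity E = 168.59 × 262.06m = 44180.6954m. Market value of debt D = 15398.4m × 86.89/100 = 13379.66976m.
Total capital V = 44180.6954 + 13379.66976 = 57560.36516.
Equity: weight = 44180.6954/57560.36516 = 0.7676; cost = 15.57%.
Bonds outstanding: weight = 13379.66976/57560.36516 = 0.2324; after-tax cost = 3.3% × (1 − 18.9%) = 2.6763%.
WACC = 0.7676 × 15.5700% + 0.2324 × 2.6763% = 12.5729%.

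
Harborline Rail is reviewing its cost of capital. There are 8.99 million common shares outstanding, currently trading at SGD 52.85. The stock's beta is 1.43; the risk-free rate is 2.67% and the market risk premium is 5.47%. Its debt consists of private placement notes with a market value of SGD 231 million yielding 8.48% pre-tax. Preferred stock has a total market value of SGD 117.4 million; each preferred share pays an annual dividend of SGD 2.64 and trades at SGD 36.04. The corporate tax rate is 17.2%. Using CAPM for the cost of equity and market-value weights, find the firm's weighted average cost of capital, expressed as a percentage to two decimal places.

Cost of equity via CAPM: Re = 2.67% + 1.43 × 5.47% = 10.4921%.
Cost of preferred: Rp = 2.64 / 36.04 = 7.3252%.
Market value of equity E = 52.85 × 8.99m = 475.1215m.
Total capital V = 475.1215 + 117.4 + 231 = 823.5215.
Equity: weight = 475.1215/823.5215 = 0.5769; cost = 10.4921%.
Preferred: weight = 117.4/823.5215 = 0.1426; cost = 7.3252%.
Private placement notes: weight = 231/823.5215 = 0.2805; after-tax cost = 8.48% × (1 − 17.2%) = 7.0214%.
WACC = 0.5769 × 10.4921% + 0.1426 × 7.3252% + 0.2805 × 7.0214% = 9.0671%.

9.07%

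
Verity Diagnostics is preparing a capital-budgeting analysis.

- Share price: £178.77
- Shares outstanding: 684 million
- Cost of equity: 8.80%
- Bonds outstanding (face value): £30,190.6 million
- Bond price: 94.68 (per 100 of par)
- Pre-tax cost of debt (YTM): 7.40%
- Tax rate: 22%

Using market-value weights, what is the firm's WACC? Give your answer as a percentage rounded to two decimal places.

Market value of equity E = 178.77 × 684m = 122278.68m. Market value of debt D = 30190.6m × 94.68/100 = 28584.46008m.
Total capital V = 122278.68 + 28584.46008 = 150863.14008.
Equity: weight = 122278.68/150863.14008 = 0.8105; cost = 8.8%.
Bonds outstanding: weight = 28584.46008/150863.14008 = 0.1895; after-tax cost = 7.4% × (1 − 22%) = 5.7720%.
WACC = 0.8105 × 8.8000% + 0.1895 × 5.7720% = 8.2263%.

8.23%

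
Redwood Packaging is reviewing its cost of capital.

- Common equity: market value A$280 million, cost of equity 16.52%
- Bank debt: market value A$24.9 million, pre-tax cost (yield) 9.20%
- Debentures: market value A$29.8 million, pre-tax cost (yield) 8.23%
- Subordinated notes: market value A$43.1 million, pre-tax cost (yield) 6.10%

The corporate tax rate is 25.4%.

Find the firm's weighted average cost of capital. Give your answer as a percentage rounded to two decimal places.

13.70%

Total capital V = 280 + 24.9 + 29.8 + 43.1 = 377.8.
Equity: weight = 280/377.8 = 0.7411; cost = 16.52%.
Bank debt: weight = 24.9/377.8 = 0.0659; after-tax cost = 9.2% × (1 − 25.4%) = 6.8632%.
Debentures: weight = 29.8/377.8 = 0.0789; after-tax cost = 8.23% × (1 − 25.4%) = 6.1396%.
Subordinated notes: weight = 43.1/377.8 = 0.1141; after-tax cost = 6.1% × (1 − 25.4%) = 4.5506%.
WACC = 0.7411 × 16.5200% + 0.0659 × 6.8632% + 0.0789 × 6.1396% + 0.1141 × 4.5506% = 13.6993%.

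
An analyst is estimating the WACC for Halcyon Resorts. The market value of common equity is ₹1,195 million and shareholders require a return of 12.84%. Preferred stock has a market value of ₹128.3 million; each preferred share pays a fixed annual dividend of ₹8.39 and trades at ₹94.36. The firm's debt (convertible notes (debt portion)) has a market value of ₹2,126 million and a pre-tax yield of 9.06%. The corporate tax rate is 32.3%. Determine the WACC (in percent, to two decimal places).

8.56%

Cost of preferred: Rp = 8.39 / 94.36 = 8.8915%.
Total capital V = 1195 + 128.3 + 2126 = 3449.3.
Equity: weight = 1195/3449.3 = 0.3464; cost = 12.84%.
Preferred: weight = 128.3/3449.3 = 0.0372; cost = 8.8915%.
Convertible notes (debt portion): weight = 2126/3449.3 = 0.6164; after-tax cost = 9.06% × (1 − 32.3%) = 6.1336%.
WACC = 0.3464 × 12.8400% + 0.0372 × 8.8915% + 0.6164 × 6.1336% = 8.5596%.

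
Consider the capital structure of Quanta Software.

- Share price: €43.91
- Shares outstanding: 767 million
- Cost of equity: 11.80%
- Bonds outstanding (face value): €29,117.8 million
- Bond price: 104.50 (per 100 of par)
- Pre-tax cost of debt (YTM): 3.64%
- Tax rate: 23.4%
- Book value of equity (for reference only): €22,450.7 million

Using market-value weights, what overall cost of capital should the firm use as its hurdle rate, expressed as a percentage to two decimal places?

Market value of equity E = 43.91 × 767m = 33678.97m. Market value of debt D = 29117.8m × 104.5/100 = 30428.101m.
Total capital V = 33678.97 + 30428.101 = 64107.071.
Equity: weight = 33678.97/64107.071 = 0.5254; cost = 11.8%.
Bonds outstanding: weight = 30428.101/64107.071 = 0.4746; after-tax cost = 3.64% × (1 − 23.4%) = 2.7882%.
WACC = 0.5254 × 11.8000% + 0.4746 × 2.7882% = 7.5226%.

7.52%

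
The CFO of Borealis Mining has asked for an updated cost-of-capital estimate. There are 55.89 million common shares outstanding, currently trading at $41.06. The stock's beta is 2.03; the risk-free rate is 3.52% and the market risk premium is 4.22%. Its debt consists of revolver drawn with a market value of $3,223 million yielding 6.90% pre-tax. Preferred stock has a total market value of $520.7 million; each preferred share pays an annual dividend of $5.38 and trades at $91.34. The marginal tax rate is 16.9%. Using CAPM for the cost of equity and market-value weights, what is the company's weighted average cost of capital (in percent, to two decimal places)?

Cost of equity via CAPM: Re = 3.52% + 2.03 × 4.22% = 12.0866%.
Cost of preferred: Rp = 5.38 / 91.34 = 5.8901%.
Market value of equity E = 41.06 × 55.89m = 2294.8434m.
Total capital V = 2294.8434 + 520.7 + 3223 = 6038.5434.
Equity: weight = 2294.8434/6038.5434 = 0.3800; cost = 12.0866%.
Preferred: weight = 520.7/6038.5434 = 0.0862; cost = 5.8901%.
Revolver drawn: weight = 3223/6038.5434 = 0.5337; after-tax cost = 6.9% × (1 − 16.9%) = 5.7339%.
WACC = 0.3800 × 12.0866% + 0.0862 × 5.8901% + 0.5337 × 5.7339% = 8.1616%.

8.16%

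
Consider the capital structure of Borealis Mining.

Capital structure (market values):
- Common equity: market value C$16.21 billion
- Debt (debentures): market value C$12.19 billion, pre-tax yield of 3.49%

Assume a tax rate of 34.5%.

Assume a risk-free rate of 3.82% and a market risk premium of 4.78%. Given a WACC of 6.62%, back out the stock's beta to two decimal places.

Total capital V = 16.21 + 12.19 = 28.4.
Equity weight = 16.21/28.4 = 0.5708.
Debentures weight = 12.19/28.4 = 0.4292.
Debt contribution = 0.4292 × 3.49% × (1 − 34.5%) = 0.9812%.
Required equity contribution = 6.62% − 0.9812% = 5.6388%  ⇒  Re = 9.8792%.
CAPM: 9.8792% = 3.82% + β × 4.78%  ⇒  β = 1.2676.

1.27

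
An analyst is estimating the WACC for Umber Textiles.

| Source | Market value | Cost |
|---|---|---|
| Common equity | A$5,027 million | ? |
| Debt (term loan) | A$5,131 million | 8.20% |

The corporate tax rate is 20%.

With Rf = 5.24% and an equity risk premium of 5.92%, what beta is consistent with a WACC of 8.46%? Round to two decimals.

Total capital V = 5027 + 5131 = 10158.
Equity weight = 5027/10158 = 0.4949.
Term loan weight = 5131/10158 = 0.5051.
Debt contribution = 0.5051 × 8.2% × (1 − 20%) = 3.3136%.
Required equity contribution = 8.46% − 3.3136% = 5.1464%  ⇒  Re = 10.3993%.
CAPM: 10.3993% = 5.24% + β × 5.92%  ⇒  β = 0.8715.

0.87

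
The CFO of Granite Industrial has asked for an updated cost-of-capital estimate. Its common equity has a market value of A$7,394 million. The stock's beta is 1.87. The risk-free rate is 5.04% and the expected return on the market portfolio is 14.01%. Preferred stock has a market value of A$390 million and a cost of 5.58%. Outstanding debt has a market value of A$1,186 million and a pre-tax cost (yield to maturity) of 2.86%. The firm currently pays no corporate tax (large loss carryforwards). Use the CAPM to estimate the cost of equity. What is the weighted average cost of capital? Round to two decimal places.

18.60%

Market risk premium = 14.01% − 5.04% = 8.97%.
Cost of equity via CAPM: Re = 5.04% + 1.87 × 8.97% = 21.8139%.
Total capital V = 7394 + 390 + 1186 = 8970.
Equity: weight = 7394/8970 = 0.8243; cost = 21.8139%.
Preferred: weight = 390/8970 = 0.0435; cost = 5.58%.
Debt: weight = 1186/8970 = 0.1322; after-tax cost = 2.86% × (1 − 0%) = 2.8600%.
WACC = 0.8243 × 21.8139% + 0.0435 × 5.5800% + 0.1322 × 2.8600% = 18.6020%.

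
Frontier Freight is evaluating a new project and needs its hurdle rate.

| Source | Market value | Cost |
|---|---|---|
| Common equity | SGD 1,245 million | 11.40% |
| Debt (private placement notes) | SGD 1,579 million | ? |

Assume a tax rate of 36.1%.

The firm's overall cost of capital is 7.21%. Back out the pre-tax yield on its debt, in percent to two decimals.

6.11%

Total capital V = 1245 + 1579 = 2824.
Equity weight = 1245/2824 = 0.4409.
Private placement notes weight = 1579/2824 = 0.5591.
Equity contribution = 0.4409 × 11.4% = 5.0258%.
Remaining for debt = 7.21% − 5.0258% = 2.1842%.
Rd × (1 − 36.1%) × 0.5591 = 2.1842%  ⇒  Rd = 6.1131%.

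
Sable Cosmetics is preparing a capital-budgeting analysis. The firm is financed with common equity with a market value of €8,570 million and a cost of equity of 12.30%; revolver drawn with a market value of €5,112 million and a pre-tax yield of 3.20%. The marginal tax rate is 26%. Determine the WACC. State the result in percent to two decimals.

Total capital V = 8570 + 5112 = 13682.
Equity: weight = 8570/13682 = 0.6264; cost = 12.3%.
Revolver drawn: weight = 5112/13682 = 0.3736; after-tax cost = 3.2% × (1 − 26%) = 2.3680%.
WACC = 0.6264 × 12.3000% + 0.3736 × 2.3680% = 8.5891%.

8.59%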